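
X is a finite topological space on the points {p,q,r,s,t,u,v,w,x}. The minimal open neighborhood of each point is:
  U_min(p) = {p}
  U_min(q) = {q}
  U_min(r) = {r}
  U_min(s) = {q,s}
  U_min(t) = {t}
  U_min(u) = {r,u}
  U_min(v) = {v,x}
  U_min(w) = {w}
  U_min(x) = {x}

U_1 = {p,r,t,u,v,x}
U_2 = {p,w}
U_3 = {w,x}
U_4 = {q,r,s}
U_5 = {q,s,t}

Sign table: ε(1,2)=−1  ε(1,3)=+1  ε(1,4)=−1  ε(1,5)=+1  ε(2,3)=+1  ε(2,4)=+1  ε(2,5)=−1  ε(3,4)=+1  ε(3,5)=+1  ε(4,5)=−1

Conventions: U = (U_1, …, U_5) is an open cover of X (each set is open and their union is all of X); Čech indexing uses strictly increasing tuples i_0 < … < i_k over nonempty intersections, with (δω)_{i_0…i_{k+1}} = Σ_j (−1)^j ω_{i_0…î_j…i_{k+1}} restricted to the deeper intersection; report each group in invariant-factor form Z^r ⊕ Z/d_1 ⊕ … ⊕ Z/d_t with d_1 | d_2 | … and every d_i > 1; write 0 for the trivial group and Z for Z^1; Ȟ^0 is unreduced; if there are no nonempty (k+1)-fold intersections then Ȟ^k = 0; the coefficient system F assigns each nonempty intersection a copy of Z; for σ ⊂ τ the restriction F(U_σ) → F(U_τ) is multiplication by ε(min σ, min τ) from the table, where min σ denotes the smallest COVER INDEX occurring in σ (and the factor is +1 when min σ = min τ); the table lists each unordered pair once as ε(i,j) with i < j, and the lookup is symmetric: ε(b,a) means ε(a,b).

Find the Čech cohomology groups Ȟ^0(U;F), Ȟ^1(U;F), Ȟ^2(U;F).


cover nerve:
  U12={p} U13={x} U14={r} U15={t} U23={w} U45={q,s}
C dims 5,6; δ0: rk 5, SNF 1^4·2
Ȟ^0: (5−5)−0=0 ⇒ 0
Ȟ^1: (6−0)−5=1 plus torsion [2] ⇒ Z ⊕ Z/2
Ȟ^2: (0−0)−0=0 ⇒ 0

Ȟ^0(U;F) ≅ 0; Ȟ^1(U;F) ≅ Z ⊕ Z/2; Ȟ^2(U;F) ≅ 0


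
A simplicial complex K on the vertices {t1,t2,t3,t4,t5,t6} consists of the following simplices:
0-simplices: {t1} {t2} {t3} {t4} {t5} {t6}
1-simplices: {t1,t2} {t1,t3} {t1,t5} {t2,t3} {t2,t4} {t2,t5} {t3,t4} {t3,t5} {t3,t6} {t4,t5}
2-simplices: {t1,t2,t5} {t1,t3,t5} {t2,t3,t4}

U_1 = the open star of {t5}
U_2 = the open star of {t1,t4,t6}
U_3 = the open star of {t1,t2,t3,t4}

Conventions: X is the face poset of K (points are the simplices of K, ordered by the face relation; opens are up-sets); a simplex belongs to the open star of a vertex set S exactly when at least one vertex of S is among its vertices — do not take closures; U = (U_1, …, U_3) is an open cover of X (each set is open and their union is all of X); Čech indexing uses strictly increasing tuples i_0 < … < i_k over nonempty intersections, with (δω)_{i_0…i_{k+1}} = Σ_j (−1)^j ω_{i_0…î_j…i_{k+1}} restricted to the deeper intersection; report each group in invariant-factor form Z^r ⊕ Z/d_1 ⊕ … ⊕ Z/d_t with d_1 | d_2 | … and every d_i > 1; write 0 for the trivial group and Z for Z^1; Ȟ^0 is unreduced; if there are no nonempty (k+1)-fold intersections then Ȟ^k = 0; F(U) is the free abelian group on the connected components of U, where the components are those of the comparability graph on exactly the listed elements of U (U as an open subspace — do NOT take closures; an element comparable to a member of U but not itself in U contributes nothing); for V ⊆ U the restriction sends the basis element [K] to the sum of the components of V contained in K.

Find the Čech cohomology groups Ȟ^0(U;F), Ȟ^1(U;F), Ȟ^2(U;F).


intersection data:
  U1={{t5},{t1,t5},{t2,t5},{t3,t5},{t4,t5},{t1,t2,t5},{t1,t3,t5}} U2={{t1},{t4},{t6},{t1,t2},{t1,t3},{t1,t5},{t2,t4},{t3,t4},{t3,t6},{t4,t5},{t1,t2,t5},{t1,t3,t5},{t2,t3,t4}} U3={{t1},{t2},{t3},{t4},{t1,t2},{t1,t3},{t1,t5},{t2,t3},{t2,t4},{t2,t5},{t3,t4},{t3,t5},{t3,t6},{t4,t5},{t1,t2,t5},{t1,t3,t5},{t2,t3,t4}}
  U12={{t1,t5},{t4,t5},{t1,t2,t5},{t1,t3,t5}} U13={{t1,t5},{t2,t5},{t3,t5},{t4,t5},{t1,t2,t5},{t1,t3,t5}} U23={{t1},{t4},{t1,t2},{t1,t3},{t1,t5},{t2,t4},{t3,t4},{t3,t6},{t4,t5},{t1,t2,t5},{t1,t3,t5},{t2,t3,t4}}
  U123={{t1,t5},{t4,t5},{t1,t2,t5},{t1,t3,t5}}
components per intersection:
  U1: {{t5},{t1,t5},{t2,t5},{t3,t5},{t4,t5},{t1,t2,t5},{t1,t3,t5}}
  U2: {{t1},{t1,t2},{t1,t3},{t1,t5},{t1,t2,t5},{t1,t3,t5}} {{t4},{t2,t4},{t3,t4},{t4,t5},{t2,t3,t4}} {{t6},{t3,t6}}
  U3: {{t1},{t2},{t3},{t4},{t1,t2},{t1,t3},{t1,t5},{t2,t3},{t2,t4},{t2,t5},{t3,t4},{t3,t5},{t3,t6},{t4,t5},{t1,t2,t5},{t1,t3,t5},{t2,t3,t4}}
  U12: {{t1,t5},{t1,t2,t5},{t1,t3,t5}} {{t4,t5}}
  U13: {{t1,t5},{t2,t5},{t3,t5},{t1,t2,t5},{t1,t3,t5}} {{t4,t5}}
  U23: {{t1},{t1,t2},{t1,t3},{t1,t5},{t1,t2,t5},{t1,t3,t5}} {{t4},{t2,t4},{t3,t4},{t4,t5},{t2,t3,t4}} {{t3,t6}}
  U123: {{t1,t5},{t1,t2,t5},{t1,t3,t5}} {{t4,t5}}
C dims 5,7,2; δ0: rk 4, SNF 1^4; δ1: rk 2, SNF 1^2
Ȟ^0 = (5 − 4) − 0 = 1, so Ȟ^0 ≅ Z
Ȟ^1 = (7 − 2) − 4 = 1, so Ȟ^1 ≅ Z
Ȟ^2 = (2 − 0) − 2 = 0, so Ȟ^2 ≅ 0

Ȟ^0 = Z, Ȟ^1 = Z, Ȟ^2 = 0


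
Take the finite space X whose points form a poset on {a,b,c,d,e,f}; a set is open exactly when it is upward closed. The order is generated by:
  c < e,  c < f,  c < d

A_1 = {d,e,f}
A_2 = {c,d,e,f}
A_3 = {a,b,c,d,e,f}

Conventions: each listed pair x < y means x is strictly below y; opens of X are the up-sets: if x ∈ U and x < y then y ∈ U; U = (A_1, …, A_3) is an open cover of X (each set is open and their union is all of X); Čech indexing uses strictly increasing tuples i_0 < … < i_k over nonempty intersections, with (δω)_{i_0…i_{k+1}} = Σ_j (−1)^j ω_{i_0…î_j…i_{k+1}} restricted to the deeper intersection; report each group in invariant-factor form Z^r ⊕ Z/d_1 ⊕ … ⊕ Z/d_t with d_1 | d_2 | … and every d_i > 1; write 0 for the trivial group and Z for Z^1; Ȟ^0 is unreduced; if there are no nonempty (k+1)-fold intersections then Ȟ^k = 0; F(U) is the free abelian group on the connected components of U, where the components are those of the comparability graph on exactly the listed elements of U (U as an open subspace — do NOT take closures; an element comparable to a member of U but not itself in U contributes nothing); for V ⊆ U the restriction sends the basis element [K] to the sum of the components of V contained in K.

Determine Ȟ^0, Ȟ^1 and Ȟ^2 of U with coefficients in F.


intersection data:
  A12={d,e,f} A13={d,e,f} A23={c,d,e,f}
  A123={d,e,f}
components per intersection:
  A1: {d} {e} {f}
  A2: {c,d,e,f}
  A3: {a} {b} {c,d,e,f}
  A12: {d} {e} {f}
  A13: {d} {e} {f}
  A23: {c,d,e,f}
  A123: {d} {e} {f}
C dims 7,7,3; δ0: rk 4, SNF 1^4; δ1: rk 3, SNF 1^3
Ȟ^0 = (7 − 4) − 0 = 3, so Ȟ^0 ≅ Z^3
Ȟ^1 = (7 − 3) − 4 = 0, so Ȟ^1 ≅ 0
Ȟ^2 = (3 − 0) − 3 = 0, so Ȟ^2 ≅ 0

Ȟ^0 = Z^3, Ȟ^1 = 0, Ȟ^2 = 0


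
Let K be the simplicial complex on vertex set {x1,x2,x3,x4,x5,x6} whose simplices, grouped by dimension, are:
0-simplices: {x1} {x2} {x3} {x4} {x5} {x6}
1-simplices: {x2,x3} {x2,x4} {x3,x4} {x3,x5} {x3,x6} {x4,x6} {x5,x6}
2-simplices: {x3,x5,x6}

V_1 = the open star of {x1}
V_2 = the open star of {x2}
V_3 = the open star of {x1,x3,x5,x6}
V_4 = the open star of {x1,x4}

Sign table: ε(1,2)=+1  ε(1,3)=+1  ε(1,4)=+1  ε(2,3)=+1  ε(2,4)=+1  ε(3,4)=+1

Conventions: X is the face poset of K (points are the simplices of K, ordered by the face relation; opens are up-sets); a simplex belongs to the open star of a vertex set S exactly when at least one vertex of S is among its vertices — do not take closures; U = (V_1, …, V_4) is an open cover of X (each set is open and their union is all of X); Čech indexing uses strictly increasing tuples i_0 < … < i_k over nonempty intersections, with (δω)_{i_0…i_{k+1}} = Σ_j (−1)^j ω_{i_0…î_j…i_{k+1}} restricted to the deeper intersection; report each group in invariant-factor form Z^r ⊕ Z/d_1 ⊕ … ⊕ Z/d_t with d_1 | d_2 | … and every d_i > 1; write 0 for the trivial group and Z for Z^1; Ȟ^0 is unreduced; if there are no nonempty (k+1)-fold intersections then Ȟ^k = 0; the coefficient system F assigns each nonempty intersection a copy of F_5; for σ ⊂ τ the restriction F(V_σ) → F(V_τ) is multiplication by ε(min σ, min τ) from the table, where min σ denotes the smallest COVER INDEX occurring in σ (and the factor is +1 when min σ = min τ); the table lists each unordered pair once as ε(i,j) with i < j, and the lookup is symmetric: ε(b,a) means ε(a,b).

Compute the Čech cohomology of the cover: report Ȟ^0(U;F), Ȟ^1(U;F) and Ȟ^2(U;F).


nonempty overlaps:
  V1={{x1}} V2={{x2},{x2,x3},{x2,x4}} V3={{x1},{x3},{x5},{x6},{x2,x3},{x3,x4},{x3,x5},{x3,x6},{x4,x6},{x5,x6},{x3,x5,x6}} V4={{x1},{x4},{x2,x4},{x3,x4},{x4,x6}}
  V13={{x1}} V14={{x1}} V23={{x2,x3}} V24={{x2,x4}} V34={{x1},{x3,x4},{x4,x6}}
  V134={{x1}}
C dims 4,5,1; δ0: rk_F5 3; δ1: rk_F5 1
degree 0: 4−3−0 = 1 → Ȟ^0 ≅ Z/5
degree 1: 5−1−3 = 1 → Ȟ^1 ≅ Z/5
degree 2: 1−0−1 = 0 → Ȟ^2 ≅ 0

Ȟ^0 ≅ Z/5; Ȟ^1 ≅ Z/5; Ȟ^2 ≅ 0


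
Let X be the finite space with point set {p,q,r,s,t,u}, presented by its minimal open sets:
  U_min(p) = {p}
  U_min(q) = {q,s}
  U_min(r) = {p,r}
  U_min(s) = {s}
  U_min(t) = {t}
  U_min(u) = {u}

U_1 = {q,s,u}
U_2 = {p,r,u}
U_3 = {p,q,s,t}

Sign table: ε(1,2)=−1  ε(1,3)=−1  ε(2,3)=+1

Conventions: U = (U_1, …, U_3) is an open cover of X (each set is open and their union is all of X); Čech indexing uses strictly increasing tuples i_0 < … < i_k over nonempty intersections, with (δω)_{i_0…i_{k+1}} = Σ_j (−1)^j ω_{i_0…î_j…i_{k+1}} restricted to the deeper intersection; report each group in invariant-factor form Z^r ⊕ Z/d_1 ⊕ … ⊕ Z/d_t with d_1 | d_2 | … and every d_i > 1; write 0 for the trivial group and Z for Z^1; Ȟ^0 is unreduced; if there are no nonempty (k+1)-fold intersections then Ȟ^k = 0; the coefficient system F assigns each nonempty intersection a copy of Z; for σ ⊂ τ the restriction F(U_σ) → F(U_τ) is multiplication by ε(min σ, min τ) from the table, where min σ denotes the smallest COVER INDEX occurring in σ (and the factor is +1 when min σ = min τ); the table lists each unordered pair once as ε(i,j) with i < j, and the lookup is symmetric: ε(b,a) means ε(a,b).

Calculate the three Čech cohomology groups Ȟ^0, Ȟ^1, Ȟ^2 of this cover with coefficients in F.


intersection data:
  U12={u} U13={q,s} U23={p}
C dims 3,3; δ0: rk 2, SNF 1^2
Ȟ^0 = (3 − 2) − 0 = 1, so Ȟ^0 ≅ Z
Ȟ^1 = (3 − 0) − 2 = 1, so Ȟ^1 ≅ Z
Ȟ^2 = (0 − 0) − 0 = 0, so Ȟ^2 ≅ 0

Ȟ^0(U;F) ≅ Z; Ȟ^1(U;F) ≅ Z; Ȟ^2(U;F) ≅ 0


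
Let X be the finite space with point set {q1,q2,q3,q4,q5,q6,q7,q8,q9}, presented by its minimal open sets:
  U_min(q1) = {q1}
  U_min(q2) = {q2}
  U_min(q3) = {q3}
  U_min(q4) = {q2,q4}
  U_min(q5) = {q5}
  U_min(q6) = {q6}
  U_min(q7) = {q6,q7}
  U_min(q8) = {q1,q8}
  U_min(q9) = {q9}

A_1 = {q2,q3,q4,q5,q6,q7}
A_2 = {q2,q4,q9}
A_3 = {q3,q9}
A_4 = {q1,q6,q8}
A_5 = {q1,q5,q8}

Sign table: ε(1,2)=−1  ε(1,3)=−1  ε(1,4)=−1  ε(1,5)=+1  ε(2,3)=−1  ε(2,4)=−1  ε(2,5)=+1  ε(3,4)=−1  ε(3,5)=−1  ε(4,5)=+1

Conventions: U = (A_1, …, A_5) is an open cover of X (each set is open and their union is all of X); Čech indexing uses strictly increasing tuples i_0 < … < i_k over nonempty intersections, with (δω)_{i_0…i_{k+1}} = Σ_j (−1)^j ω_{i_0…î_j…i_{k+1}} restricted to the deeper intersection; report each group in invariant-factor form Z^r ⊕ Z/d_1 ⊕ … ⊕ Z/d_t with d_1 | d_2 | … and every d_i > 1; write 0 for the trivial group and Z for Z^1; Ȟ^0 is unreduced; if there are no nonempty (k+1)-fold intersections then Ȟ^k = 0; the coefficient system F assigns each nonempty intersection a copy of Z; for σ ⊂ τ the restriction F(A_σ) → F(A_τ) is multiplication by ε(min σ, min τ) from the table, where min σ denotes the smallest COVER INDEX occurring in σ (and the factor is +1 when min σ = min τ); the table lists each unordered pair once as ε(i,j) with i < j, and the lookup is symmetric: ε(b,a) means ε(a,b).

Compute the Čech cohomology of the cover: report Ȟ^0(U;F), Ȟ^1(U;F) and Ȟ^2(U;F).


nerve simplices:
  A12={q2,q4} A13={q3} A14={q6} A15={q5} A23={q9} A45={q1,q8}
C dims 5,6; δ0: rk 5, SNF 1^4·2
degree 0: 5−5−0 = 0 → Ȟ^0 ≅ 0
degree 1: 6−0−5 = 1 plus torsion [2] → Ȟ^1 ≅ Z ⊕ Z/2
degree 2: 0−0−0 = 0 → Ȟ^2 ≅ 0

Ȟ^0(U;F) ≅ 0, Ȟ^1(U;F) ≅ Z ⊕ Z/2 and Ȟ^2(U;F) ≅ 0


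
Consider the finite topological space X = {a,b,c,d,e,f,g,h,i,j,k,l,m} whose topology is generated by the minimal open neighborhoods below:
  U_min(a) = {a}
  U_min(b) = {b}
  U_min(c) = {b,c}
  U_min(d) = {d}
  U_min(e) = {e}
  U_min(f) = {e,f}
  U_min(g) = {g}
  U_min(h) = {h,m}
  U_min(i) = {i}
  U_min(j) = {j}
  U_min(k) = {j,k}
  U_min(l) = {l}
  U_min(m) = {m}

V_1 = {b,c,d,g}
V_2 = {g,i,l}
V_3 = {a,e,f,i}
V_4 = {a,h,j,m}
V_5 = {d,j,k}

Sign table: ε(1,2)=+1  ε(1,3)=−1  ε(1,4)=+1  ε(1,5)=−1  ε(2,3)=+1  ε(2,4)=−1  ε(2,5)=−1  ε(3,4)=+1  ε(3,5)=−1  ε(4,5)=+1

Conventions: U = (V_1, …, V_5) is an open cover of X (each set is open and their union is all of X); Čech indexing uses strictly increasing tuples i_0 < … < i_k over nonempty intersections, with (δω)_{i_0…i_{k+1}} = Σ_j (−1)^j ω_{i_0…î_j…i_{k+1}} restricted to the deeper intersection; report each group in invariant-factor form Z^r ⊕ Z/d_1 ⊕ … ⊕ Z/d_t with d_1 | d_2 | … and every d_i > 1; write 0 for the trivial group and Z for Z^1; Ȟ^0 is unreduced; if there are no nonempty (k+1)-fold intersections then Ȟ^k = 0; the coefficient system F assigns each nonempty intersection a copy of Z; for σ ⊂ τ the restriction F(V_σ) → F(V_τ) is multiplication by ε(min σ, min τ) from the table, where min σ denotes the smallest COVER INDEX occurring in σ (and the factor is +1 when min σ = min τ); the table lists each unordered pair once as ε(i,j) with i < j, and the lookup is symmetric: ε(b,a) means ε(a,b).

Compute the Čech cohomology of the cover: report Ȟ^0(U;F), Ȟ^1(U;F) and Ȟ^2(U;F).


nerve simplices:
  V12={g} V15={d} V23={i} V34={a} V45={j}
C dims 5,5; δ0: rk 5, SNF 1^4·2
degree 0: 5−5−0 = 0 → Ȟ^0 ≅ 0
degree 1: 5−0−5 = 0 plus torsion [2] → Ȟ^1 ≅ Z/2
degree 2: 0−0−0 = 0 → Ȟ^2 ≅ 0

Ȟ^0 = 0, Ȟ^1 = Z/2 and Ȟ^2 = 0


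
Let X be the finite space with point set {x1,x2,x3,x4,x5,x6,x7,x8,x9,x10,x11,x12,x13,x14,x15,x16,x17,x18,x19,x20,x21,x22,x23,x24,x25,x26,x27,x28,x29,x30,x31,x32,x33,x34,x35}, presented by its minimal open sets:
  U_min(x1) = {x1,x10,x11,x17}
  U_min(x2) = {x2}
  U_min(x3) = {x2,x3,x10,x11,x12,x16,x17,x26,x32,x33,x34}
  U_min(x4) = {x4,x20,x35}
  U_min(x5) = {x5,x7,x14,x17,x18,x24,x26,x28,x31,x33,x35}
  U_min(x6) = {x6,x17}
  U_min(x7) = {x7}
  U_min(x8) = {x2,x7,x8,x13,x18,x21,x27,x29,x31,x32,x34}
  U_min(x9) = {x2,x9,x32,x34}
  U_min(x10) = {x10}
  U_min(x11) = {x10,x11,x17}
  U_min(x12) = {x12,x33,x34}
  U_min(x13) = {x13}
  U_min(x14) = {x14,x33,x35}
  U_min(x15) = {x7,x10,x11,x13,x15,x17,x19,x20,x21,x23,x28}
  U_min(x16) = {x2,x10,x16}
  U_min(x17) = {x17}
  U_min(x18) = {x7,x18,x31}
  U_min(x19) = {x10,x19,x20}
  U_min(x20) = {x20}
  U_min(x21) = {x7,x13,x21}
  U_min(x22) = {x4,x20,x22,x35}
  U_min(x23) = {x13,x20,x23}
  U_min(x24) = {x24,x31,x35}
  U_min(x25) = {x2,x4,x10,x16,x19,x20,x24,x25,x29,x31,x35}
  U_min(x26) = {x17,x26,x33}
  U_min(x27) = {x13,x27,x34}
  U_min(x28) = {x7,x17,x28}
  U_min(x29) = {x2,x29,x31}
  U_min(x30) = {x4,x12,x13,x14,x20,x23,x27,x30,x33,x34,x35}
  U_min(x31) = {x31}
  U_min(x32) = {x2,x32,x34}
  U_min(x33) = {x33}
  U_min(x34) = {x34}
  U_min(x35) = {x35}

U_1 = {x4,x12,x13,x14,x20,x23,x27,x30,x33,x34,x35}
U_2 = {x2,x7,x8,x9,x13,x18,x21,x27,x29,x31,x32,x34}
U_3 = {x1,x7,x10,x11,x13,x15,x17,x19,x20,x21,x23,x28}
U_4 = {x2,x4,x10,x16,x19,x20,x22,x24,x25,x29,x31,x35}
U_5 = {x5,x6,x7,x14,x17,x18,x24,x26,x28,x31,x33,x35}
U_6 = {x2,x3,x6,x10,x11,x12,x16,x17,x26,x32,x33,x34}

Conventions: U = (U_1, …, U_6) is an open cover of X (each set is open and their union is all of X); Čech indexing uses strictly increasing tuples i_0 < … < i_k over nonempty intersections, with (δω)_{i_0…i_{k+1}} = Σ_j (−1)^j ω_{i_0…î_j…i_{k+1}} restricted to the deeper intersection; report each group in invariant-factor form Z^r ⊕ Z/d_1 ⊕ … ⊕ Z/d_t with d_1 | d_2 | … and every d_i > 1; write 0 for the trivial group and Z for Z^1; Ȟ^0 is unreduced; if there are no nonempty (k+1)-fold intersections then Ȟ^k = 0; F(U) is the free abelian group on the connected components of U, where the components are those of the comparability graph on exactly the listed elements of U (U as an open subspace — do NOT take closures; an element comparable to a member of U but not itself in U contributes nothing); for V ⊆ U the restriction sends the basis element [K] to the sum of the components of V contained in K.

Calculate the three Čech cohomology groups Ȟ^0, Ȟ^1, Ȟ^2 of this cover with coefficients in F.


nerve simplices:
  U12={x13,x27,x34} U13={x13,x20,x23} U14={x4,x20,x35} U15={x14,x33,x35} U16={x12,x33,x34} U23={x7,x13,x21} U24={x2,x29,x31} U25={x7,x18,x31} U26={x2,x32,x34} U34={x10,x19,x20} U35={x7,x17,x28} U36={x10,x11,x17} U45={x24,x31,x35} U46={x2,x10,x16} U56={x6,x17,x26,x33}
  U123={x13} U126={x34} U134={x20} U145={x35} U156={x33} U235={x7} U245={x31} U246={x2} U346={x10} U356={x17}
components per intersection:
  U1: {x4,x12,x13,x14,x20,x23,x27,x30,x33,x34,x35}
  U2: {x2,x7,x8,x9,x13,x18,x21,x27,x29,x31,x32,x34}
  U3: {x1,x7,x10,x11,x13,x15,x17,x19,x20,x21,x23,x28}
  U4: {x2,x4,x10,x16,x19,x20,x22,x24,x25,x29,x31,x35}
  U5: {x5,x6,x7,x14,x17,x18,x24,x26,x28,x31,x33,x35}
  U6: {x2,x3,x6,x10,x11,x12,x16,x17,x26,x32,x33,x34}
  U12: {x13,x27,x34}
  U13: {x13,x20,x23}
  U14: {x4,x20,x35}
  U15: {x14,x33,x35}
  U16: {x12,x33,x34}
  U23: {x7,x13,x21}
  U24: {x2,x29,x31}
  U25: {x7,x18,x31}
  U26: {x2,x32,x34}
  U34: {x10,x19,x20}
  U35: {x7,x17,x28}
  U36: {x10,x11,x17}
  U45: {x24,x31,x35}
  U46: {x2,x10,x16}
  U56: {x6,x17,x26,x33}
  U123: {x13}
  U126: {x34}
  U134: {x20}
  U145: {x35}
  U156: {x33}
  U235: {x7}
  U245: {x31}
  U246: {x2}
  U346: {x10}
  U356: {x17}
C dims 6,15,10; δ0: rk 5, SNF 1^5; δ1: rk 10, SNF 1^9·2
degree 0: 6−5−0 = 1 → Ȟ^0 ≅ Z
degree 1: 15−10−5 = 0 → Ȟ^1 ≅ 0
degree 2: 10−0−10 = 0 plus torsion [2] → Ȟ^2 ≅ Z/2

Ȟ^0(U;F) ≅ Z; Ȟ^1(U;F) ≅ 0; Ȟ^2(U;F) ≅ Z/2


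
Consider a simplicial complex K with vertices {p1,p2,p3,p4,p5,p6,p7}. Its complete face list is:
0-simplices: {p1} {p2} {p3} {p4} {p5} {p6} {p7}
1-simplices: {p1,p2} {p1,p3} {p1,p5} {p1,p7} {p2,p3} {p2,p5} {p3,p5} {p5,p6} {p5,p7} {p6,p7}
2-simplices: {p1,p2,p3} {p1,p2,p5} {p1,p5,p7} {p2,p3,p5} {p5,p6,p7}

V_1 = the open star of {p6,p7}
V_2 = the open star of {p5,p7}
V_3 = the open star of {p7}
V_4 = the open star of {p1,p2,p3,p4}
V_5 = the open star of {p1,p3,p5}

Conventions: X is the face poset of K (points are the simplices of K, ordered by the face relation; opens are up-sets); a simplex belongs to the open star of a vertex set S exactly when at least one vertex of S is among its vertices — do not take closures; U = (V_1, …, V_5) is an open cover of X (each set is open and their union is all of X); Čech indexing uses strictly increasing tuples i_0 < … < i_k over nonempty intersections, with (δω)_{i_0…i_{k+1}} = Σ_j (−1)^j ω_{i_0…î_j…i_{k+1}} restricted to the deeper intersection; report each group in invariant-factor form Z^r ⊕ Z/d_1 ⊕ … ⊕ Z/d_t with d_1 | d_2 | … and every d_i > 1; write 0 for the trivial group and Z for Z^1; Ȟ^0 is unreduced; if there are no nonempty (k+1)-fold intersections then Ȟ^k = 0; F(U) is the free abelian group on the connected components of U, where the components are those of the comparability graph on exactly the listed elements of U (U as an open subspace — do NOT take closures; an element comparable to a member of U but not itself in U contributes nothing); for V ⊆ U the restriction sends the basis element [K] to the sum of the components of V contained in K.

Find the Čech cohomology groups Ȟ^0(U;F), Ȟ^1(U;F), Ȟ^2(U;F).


cover nerve:
  V1={{p6},{p7},{p1,p7},{p5,p6},{p5,p7},{p6,p7},{p1,p5,p7},{p5,p6,p7}} V2={{p5},{p7},{p1,p5},{p1,p7},{p2,p5},{p3,p5},{p5,p6},{p5,p7},{p6,p7},{p1,p2,p5},{p1,p5,p7},{p2,p3,p5},{p5,p6,p7}} V3={{p7},{p1,p7},{p5,p7},{p6,p7},{p1,p5,p7},{p5,p6,p7}} V4={{p1},{p2},{p3},{p4},{p1,p2},{p1,p3},{p1,p5},{p1,p7},{p2,p3},{p2,p5},{p3,p5},{p1,p2,p3},{p1,p2,p5},{p1,p5,p7},{p2,p3,p5}} V5={{p1},{p3},{p5},{p1,p2},{p1,p3},{p1,p5},{p1,p7},{p2,p3},{p2,p5},{p3,p5},{p5,p6},{p5,p7},{p1,p2,p3},{p1,p2,p5},{p1,p5,p7},{p2,p3,p5},{p5,p6,p7}}
  V12={{p7},{p1,p7},{p5,p6},{p5,p7},{p6,p7},{p1,p5,p7},{p5,p6,p7}} V13={{p7},{p1,p7},{p5,p7},{p6,p7},{p1,p5,p7},{p5,p6,p7}} V14={{p1,p7},{p1,p5,p7}} V15={{p1,p7},{p5,p6},{p5,p7},{p1,p5,p7},{p5,p6,p7}} V23={{p7},{p1,p7},{p5,p7},{p6,p7},{p1,p5,p7},{p5,p6,p7}} V24={{p1,p5},{p1,p7},{p2,p5},{p3,p5},{p1,p2,p5},{p1,p5,p7},{p2,p3,p5}} V25={{p5},{p1,p5},{p1,p7},{p2,p5},{p3,p5},{p5,p6},{p5,p7},{p1,p2,p5},{p1,p5,p7},{p2,p3,p5},{p5,p6,p7}} V34={{p1,p7},{p1,p5,p7}} V35={{p1,p7},{p5,p7},{p1,p5,p7},{p5,p6,p7}} V45={{p1},{p3},{p1,p2},{p1,p3},{p1,p5},{p1,p7},{p2,p3},{p2,p5},{p3,p5},{p1,p2,p3},{p1,p2,p5},{p1,p5,p7},{p2,p3,p5}}
  V123={{p7},{p1,p7},{p5,p7},{p6,p7},{p1,p5,p7},{p5,p6,p7}} V124={{p1,p7},{p1,p5,p7}} V125={{p1,p7},{p5,p6},{p5,p7},{p1,p5,p7},{p5,p6,p7}} V134={{p1,p7},{p1,p5,p7}} V135={{p1,p7},{p5,p7},{p1,p5,p7},{p5,p6,p7}} V145={{p1,p7},{p1,p5,p7}} V234={{p1,p7},{p1,p5,p7}} V235={{p1,p7},{p5,p7},{p1,p5,p7},{p5,p6,p7}} V245={{p1,p5},{p1,p7},{p2,p5},{p3,p5},{p1,p2,p5},{p1,p5,p7},{p2,p3,p5}} V345={{p1,p7},{p1,p5,p7}}
  V1234={{p1,p7},{p1,p5,p7}} V1235={{p1,p7},{p5,p7},{p1,p5,p7},{p5,p6,p7}} V1245={{p1,p7},{p1,p5,p7}} V1345={{p1,p7},{p1,p5,p7}} V2345={{p1,p7},{p1,p5,p7}}
  V12345={{p1,p7},{p1,p5,p7}}
components per intersection:
  V1: {{p6},{p7},{p1,p7},{p5,p6},{p5,p7},{p6,p7},{p1,p5,p7},{p5,p6,p7}}
  V2: {{p5},{p7},{p1,p5},{p1,p7},{p2,p5},{p3,p5},{p5,p6},{p5,p7},{p6,p7},{p1,p2,p5},{p1,p5,p7},{p2,p3,p5},{p5,p6,p7}}
  V3: {{p7},{p1,p7},{p5,p7},{p6,p7},{p1,p5,p7},{p5,p6,p7}}
  V4: {{p1},{p2},{p3},{p1,p2},{p1,p3},{p1,p5},{p1,p7},{p2,p3},{p2,p5},{p3,p5},{p1,p2,p3},{p1,p2,p5},{p1,p5,p7},{p2,p3,p5}} {{p4}}
  V5: {{p1},{p3},{p5},{p1,p2},{p1,p3},{p1,p5},{p1,p7},{p2,p3},{p2,p5},{p3,p5},{p5,p6},{p5,p7},{p1,p2,p3},{p1,p2,p5},{p1,p5,p7},{p2,p3,p5},{p5,p6,p7}}
  V12: {{p7},{p1,p7},{p5,p6},{p5,p7},{p6,p7},{p1,p5,p7},{p5,p6,p7}}
  V13: {{p7},{p1,p7},{p5,p7},{p6,p7},{p1,p5,p7},{p5,p6,p7}}
  V14: {{p1,p7},{p1,p5,p7}}
  V15: {{p1,p7},{p5,p6},{p5,p7},{p1,p5,p7},{p5,p6,p7}}
  V23: {{p7},{p1,p7},{p5,p7},{p6,p7},{p1,p5,p7},{p5,p6,p7}}
  V24: {{p1,p5},{p1,p7},{p2,p5},{p3,p5},{p1,p2,p5},{p1,p5,p7},{p2,p3,p5}}
  V25: {{p5},{p1,p5},{p1,p7},{p2,p5},{p3,p5},{p5,p6},{p5,p7},{p1,p2,p5},{p1,p5,p7},{p2,p3,p5},{p5,p6,p7}}
  V34: {{p1,p7},{p1,p5,p7}}
  V35: {{p1,p7},{p5,p7},{p1,p5,p7},{p5,p6,p7}}
  V45: {{p1},{p3},{p1,p2},{p1,p3},{p1,p5},{p1,p7},{p2,p3},{p2,p5},{p3,p5},{p1,p2,p3},{p1,p2,p5},{p1,p5,p7},{p2,p3,p5}}
  V123: {{p7},{p1,p7},{p5,p7},{p6,p7},{p1,p5,p7},{p5,p6,p7}}
  V124: {{p1,p7},{p1,p5,p7}}
  V125: {{p1,p7},{p5,p6},{p5,p7},{p1,p5,p7},{p5,p6,p7}}
  V134: {{p1,p7},{p1,p5,p7}}
  V135: {{p1,p7},{p5,p7},{p1,p5,p7},{p5,p6,p7}}
  V145: {{p1,p7},{p1,p5,p7}}
  V234: {{p1,p7},{p1,p5,p7}}
  V235: {{p1,p7},{p5,p7},{p1,p5,p7},{p5,p6,p7}}
  V245: {{p1,p5},{p1,p7},{p2,p5},{p3,p5},{p1,p2,p5},{p1,p5,p7},{p2,p3,p5}}
  V345: {{p1,p7},{p1,p5,p7}}
  V1234: {{p1,p7},{p1,p5,p7}}
  V1235: {{p1,p7},{p5,p7},{p1,p5,p7},{p5,p6,p7}}
  V1245: {{p1,p7},{p1,p5,p7}}
  V1345: {{p1,p7},{p1,p5,p7}}
  V2345: {{p1,p7},{p1,p5,p7}}
  V12345: {{p1,p7},{p1,p5,p7}}
C dims 6,10,10,5; δ0: rk 4, SNF 1^4; δ1: rk 6, SNF 1^6; δ2: rk 4, SNF 1^4
Ȟ^0: (6−4)−0=2 ⇒ Z^2
Ȟ^1: (10−6)−4=0 ⇒ 0
Ȟ^2: (10−4)−6=0 ⇒ 0

Ȟ^0 ≅ Z^2; Ȟ^1 ≅ 0; Ȟ^2 ≅ 0


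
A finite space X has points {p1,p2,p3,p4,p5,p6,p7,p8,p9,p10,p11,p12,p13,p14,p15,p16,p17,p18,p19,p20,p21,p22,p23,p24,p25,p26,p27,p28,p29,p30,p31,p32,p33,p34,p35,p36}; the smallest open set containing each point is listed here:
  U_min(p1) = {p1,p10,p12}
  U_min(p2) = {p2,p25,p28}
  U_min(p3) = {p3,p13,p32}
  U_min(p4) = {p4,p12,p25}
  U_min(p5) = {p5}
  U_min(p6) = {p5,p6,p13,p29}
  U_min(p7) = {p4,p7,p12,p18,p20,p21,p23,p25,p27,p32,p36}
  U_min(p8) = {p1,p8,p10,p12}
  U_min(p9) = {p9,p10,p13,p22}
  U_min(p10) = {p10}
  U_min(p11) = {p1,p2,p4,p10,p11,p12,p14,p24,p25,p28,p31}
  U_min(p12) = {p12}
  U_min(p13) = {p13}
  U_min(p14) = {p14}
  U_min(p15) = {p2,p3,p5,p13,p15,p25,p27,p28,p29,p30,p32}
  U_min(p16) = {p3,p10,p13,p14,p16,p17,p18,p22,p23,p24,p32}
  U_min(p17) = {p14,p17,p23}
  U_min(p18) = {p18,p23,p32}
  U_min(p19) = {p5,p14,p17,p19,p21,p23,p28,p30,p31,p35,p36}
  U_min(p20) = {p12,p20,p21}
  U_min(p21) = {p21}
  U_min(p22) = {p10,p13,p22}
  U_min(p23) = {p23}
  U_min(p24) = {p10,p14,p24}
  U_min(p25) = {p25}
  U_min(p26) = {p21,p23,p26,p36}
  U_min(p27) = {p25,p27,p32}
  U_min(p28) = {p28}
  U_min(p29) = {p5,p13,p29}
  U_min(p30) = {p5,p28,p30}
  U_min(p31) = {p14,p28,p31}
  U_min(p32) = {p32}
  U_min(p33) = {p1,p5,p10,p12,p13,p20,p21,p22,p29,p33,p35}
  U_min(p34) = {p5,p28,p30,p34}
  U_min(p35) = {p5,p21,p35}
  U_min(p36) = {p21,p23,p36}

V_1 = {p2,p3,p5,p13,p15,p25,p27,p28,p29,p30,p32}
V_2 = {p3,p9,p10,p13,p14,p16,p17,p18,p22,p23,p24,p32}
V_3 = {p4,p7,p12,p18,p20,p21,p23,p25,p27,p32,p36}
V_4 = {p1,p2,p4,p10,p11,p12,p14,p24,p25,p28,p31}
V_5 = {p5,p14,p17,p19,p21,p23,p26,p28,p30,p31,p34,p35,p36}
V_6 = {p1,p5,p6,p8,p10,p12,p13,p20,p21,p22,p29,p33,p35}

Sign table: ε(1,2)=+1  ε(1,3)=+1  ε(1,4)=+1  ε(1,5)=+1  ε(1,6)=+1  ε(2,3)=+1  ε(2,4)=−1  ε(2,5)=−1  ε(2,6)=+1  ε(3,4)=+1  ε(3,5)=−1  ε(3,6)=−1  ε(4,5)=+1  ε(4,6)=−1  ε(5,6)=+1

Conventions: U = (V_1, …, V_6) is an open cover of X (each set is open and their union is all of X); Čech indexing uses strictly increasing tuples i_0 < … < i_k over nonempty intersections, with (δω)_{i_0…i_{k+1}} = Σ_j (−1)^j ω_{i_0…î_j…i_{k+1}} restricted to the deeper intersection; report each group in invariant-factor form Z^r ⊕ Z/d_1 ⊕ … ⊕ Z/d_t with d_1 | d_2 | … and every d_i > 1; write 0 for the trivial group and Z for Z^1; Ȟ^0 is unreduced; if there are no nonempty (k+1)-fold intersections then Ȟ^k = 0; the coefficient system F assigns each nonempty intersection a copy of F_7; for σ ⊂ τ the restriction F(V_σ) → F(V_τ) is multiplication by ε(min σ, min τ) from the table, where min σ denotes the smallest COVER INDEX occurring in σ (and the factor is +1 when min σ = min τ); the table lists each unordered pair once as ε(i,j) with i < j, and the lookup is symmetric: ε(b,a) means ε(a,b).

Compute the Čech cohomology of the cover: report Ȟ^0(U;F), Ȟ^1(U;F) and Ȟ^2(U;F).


Ȟ^0 ≅ 0; Ȟ^1 ≅ 0; Ȟ^2 ≅ Z/7

intersection data:
  V12={p3,p13,p32} V13={p25,p27,p32} V14={p2,p25,p28} V15={p5,p28,p30} V16={p5,p13,p29} V23={p18,p23,p32} V24={p10,p14,p24} V25={p14,p17,p23} V26={p10,p13,p22} V34={p4,p12,p25} V35={p21,p23,p36} V36={p12,p20,p21} V45={p14,p28,p31} V46={p1,p10,p12} V56={p5,p21,p35}
  V123={p32} V126={p13} V134={p25} V145={p28} V156={p5} V235={p23} V245={p14} V246={p10} V346={p12} V356={p21}
C dims 6,15,10; δ0: rk_F7 6; δ1: rk_F7 9
Ȟ^0 = (6 − 6) − 0 = 0, so Ȟ^0 ≅ 0
Ȟ^1 = (15 − 9) − 6 = 0, so Ȟ^1 ≅ 0
Ȟ^2 = (10 − 0) − 9 = 1, so Ȟ^2 ≅ Z/7


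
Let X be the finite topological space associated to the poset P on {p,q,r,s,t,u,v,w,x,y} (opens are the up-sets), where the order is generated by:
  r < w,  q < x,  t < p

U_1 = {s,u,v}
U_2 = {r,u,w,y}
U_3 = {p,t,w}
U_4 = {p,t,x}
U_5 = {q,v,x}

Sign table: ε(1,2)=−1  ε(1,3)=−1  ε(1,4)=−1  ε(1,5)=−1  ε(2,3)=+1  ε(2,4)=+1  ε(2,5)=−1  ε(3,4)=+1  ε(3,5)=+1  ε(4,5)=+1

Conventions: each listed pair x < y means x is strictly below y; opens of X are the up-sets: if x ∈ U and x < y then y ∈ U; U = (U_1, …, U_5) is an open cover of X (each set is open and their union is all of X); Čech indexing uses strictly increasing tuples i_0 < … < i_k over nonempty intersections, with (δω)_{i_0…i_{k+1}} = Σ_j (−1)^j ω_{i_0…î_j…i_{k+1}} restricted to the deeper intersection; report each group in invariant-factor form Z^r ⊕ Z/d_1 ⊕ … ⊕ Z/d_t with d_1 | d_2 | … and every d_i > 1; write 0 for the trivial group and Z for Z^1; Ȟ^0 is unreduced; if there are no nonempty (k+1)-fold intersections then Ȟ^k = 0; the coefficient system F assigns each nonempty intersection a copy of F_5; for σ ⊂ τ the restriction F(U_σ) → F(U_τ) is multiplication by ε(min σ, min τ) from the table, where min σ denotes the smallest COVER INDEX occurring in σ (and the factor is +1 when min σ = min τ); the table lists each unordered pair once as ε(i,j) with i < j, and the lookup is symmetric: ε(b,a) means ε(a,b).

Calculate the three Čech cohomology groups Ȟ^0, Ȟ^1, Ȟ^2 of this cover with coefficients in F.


intersection data:
  U12={u} U15={v} U23={w} U34={p,t} U45={x}
C dims 5,5; δ0: rk_F5 4
Ȟ^0 = (5 − 4) − 0 = 1, so Ȟ^0 ≅ Z/5
Ȟ^1 = (5 − 0) − 4 = 1, so Ȟ^1 ≅ Z/5
Ȟ^2 = (0 − 0) − 0 = 0, so Ȟ^2 ≅ 0

Ȟ^0 = Z/5, Ȟ^1 = Z/5 and Ȟ^2 = 0


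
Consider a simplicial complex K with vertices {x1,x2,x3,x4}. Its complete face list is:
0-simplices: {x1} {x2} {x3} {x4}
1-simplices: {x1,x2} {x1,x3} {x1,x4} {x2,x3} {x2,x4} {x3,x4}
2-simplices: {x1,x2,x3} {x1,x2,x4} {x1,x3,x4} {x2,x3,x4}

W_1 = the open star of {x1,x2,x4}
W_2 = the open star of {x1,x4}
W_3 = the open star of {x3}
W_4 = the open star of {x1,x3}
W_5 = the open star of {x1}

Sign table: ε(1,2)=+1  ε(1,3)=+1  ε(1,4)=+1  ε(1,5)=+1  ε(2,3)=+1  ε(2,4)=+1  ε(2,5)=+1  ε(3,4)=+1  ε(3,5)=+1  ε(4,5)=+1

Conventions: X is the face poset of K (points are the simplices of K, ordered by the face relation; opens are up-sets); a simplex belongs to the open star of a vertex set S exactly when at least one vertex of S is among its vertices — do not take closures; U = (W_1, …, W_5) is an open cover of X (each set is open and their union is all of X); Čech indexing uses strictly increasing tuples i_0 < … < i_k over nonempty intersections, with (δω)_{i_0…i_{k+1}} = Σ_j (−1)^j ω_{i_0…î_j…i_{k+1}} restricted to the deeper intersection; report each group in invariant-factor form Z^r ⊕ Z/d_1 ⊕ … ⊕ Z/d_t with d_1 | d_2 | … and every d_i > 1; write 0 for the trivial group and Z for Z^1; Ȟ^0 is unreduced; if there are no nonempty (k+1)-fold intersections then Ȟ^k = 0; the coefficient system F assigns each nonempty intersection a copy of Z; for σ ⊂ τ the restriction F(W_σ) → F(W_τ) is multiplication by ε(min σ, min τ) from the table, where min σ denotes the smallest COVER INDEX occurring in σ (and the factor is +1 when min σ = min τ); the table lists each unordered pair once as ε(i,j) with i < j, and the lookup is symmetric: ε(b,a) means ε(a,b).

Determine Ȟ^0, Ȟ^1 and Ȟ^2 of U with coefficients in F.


nonempty intersections:
  W1={{x1},{x2},{x4},{x1,x2},{x1,x3},{x1,x4},{x2,x3},{x2,x4},{x3,x4},{x1,x2,x3},{x1,x2,x4},{x1,x3,x4},{x2,x3,x4}} W2={{x1},{x4},{x1,x2},{x1,x3},{x1,x4},{x2,x4},{x3,x4},{x1,x2,x3},{x1,x2,x4},{x1,x3,x4},{x2,x3,x4}} W3={{x3},{x1,x3},{x2,x3},{x3,x4},{x1,x2,x3},{x1,x3,x4},{x2,x3,x4}} W4={{x1},{x3},{x1,x2},{x1,x3},{x1,x4},{x2,x3},{x3,x4},{x1,x2,x3},{x1,x2,x4},{x1,x3,x4},{x2,x3,x4}} W5={{x1},{x1,x2},{x1,x3},{x1,x4},{x1,x2,x3},{x1,x2,x4},{x1,x3,x4}}
  W12={{x1},{x4},{x1,x2},{x1,x3},{x1,x4},{x2,x4},{x3,x4},{x1,x2,x3},{x1,x2,x4},{x1,x3,x4},{x2,x3,x4}} W13={{x1,x3},{x2,x3},{x3,x4},{x1,x2,x3},{x1,x3,x4},{x2,x3,x4}} W14={{x1},{x1,x2},{x1,x3},{x1,x4},{x2,x3},{x3,x4},{x1,x2,x3},{x1,x2,x4},{x1,x3,x4},{x2,x3,x4}} W15={{x1},{x1,x2},{x1,x3},{x1,x4},{x1,x2,x3},{x1,x2,x4},{x1,x3,x4}} W23={{x1,x3},{x3,x4},{x1,x2,x3},{x1,x3,x4},{x2,x3,x4}} W24={{x1},{x1,x2},{x1,x3},{x1,x4},{x3,x4},{x1,x2,x3},{x1,x2,x4},{x1,x3,x4},{x2,x3,x4}} W25={{x1},{x1,x2},{x1,x3},{x1,x4},{x1,x2,x3},{x1,x2,x4},{x1,x3,x4}} W34={{x3},{x1,x3},{x2,x3},{x3,x4},{x1,x2,x3},{x1,x3,x4},{x2,x3,x4}} W35={{x1,x3},{x1,x2,x3},{x1,x3,x4}} W45={{x1},{x1,x2},{x1,x3},{x1,x4},{x1,x2,x3},{x1,x2,x4},{x1,x3,x4}}
  W123={{x1,x3},{x3,x4},{x1,x2,x3},{x1,x3,x4},{x2,x3,x4}} W124={{x1},{x1,x2},{x1,x3},{x1,x4},{x3,x4},{x1,x2,x3},{x1,x2,x4},{x1,x3,x4},{x2,x3,x4}} W125={{x1},{x1,x2},{x1,x3},{x1,x4},{x1,x2,x3},{x1,x2,x4},{x1,x3,x4}} W134={{x1,x3},{x2,x3},{x3,x4},{x1,x2,x3},{x1,x3,x4},{x2,x3,x4}} W135={{x1,x3},{x1,x2,x3},{x1,x3,x4}} W145={{x1},{x1,x2},{x1,x3},{x1,x4},{x1,x2,x3},{x1,x2,x4},{x1,x3,x4}} W234={{x1,x3},{x3,x4},{x1,x2,x3},{x1,x3,x4},{x2,x3,x4}} W235={{x1,x3},{x1,x2,x3},{x1,x3,x4}} W245={{x1},{x1,x2},{x1,x3},{x1,x4},{x1,x2,x3},{x1,x2,x4},{x1,x3,x4}} W345={{x1,x3},{x1,x2,x3},{x1,x3,x4}}
  W1234={{x1,x3},{x3,x4},{x1,x2,x3},{x1,x3,x4},{x2,x3,x4}} W1235={{x1,x3},{x1,x2,x3},{x1,x3,x4}} W1245={{x1},{x1,x2},{x1,x3},{x1,x4},{x1,x2,x3},{x1,x2,x4},{x1,x3,x4}} W1345={{x1,x3},{x1,x2,x3},{x1,x3,x4}} W2345={{x1,x3},{x1,x2,x3},{x1,x3,x4}}
  W12345={{x1,x3},{x1,x2,x3},{x1,x3,x4}}
C dims 5,10,10,5; δ0: rk 4, SNF 1^4; δ1: rk 6, SNF 1^6; δ2: rk 4, SNF 1^4
Ȟ^0: (5−4)−0=1 ⇒ Z
Ȟ^1: (10−6)−4=0 ⇒ 0
Ȟ^2: (10−4)−6=0 ⇒ 0

Ȟ^0 ≅ Z, Ȟ^1 ≅ 0 and Ȟ^2 ≅ 0


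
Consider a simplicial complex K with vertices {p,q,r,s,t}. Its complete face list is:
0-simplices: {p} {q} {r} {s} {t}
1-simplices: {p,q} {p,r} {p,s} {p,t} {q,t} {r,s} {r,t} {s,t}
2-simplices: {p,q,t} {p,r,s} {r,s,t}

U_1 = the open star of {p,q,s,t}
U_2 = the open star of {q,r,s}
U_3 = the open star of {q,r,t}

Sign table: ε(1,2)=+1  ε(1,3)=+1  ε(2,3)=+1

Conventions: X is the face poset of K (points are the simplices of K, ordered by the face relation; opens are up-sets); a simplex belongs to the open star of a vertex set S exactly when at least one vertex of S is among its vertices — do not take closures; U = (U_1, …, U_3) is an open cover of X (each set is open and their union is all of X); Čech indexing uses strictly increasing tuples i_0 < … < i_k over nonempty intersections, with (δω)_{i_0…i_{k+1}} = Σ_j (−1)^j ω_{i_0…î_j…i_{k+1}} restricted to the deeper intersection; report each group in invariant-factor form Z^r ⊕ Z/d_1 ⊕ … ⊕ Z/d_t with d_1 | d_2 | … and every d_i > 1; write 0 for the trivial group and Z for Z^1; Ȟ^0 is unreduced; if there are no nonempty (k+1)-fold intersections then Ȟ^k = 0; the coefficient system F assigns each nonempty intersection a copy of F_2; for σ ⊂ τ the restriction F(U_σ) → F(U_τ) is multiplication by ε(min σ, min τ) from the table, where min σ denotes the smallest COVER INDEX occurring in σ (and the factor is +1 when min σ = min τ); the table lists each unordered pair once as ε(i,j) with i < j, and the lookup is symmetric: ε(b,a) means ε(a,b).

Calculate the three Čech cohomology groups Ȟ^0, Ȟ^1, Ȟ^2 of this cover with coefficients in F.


nerve simplices:
  U1={{p},{q},{s},{t},{p,q},{p,r},{p,s},{p,t},{q,t},{r,s},{r,t},{s,t},{p,q,t},{p,r,s},{r,s,t}} U2={{q},{r},{s},{p,q},{p,r},{p,s},{q,t},{r,s},{r,t},{s,t},{p,q,t},{p,r,s},{r,s,t}} U3={{q},{r},{t},{p,q},{p,r},{p,t},{q,t},{r,s},{r,t},{s,t},{p,q,t},{p,r,s},{r,s,t}}
  U12={{q},{s},{p,q},{p,r},{p,s},{q,t},{r,s},{r,t},{s,t},{p,q,t},{p,r,s},{r,s,t}} U13={{q},{t},{p,q},{p,r},{p,t},{q,t},{r,s},{r,t},{s,t},{p,q,t},{p,r,s},{r,s,t}} U23={{q},{r},{p,q},{p,r},{q,t},{r,s},{r,t},{s,t},{p,q,t},{p,r,s},{r,s,t}}
  U123={{q},{p,q},{p,r},{q,t},{r,s},{r,t},{s,t},{p,q,t},{p,r,s},{r,s,t}}
C dims 3,3,1; δ0: rk_F2 2; δ1: rk_F2 1
degree 0: 3−2−0 = 1 → Ȟ^0 ≅ Z/2
degree 1: 3−1−2 = 0 → Ȟ^1 ≅ 0
degree 2: 1−0−1 = 0 → Ȟ^2 ≅ 0

Ȟ^0 = Z/2; Ȟ^1 = 0; Ȟ^2 = 0


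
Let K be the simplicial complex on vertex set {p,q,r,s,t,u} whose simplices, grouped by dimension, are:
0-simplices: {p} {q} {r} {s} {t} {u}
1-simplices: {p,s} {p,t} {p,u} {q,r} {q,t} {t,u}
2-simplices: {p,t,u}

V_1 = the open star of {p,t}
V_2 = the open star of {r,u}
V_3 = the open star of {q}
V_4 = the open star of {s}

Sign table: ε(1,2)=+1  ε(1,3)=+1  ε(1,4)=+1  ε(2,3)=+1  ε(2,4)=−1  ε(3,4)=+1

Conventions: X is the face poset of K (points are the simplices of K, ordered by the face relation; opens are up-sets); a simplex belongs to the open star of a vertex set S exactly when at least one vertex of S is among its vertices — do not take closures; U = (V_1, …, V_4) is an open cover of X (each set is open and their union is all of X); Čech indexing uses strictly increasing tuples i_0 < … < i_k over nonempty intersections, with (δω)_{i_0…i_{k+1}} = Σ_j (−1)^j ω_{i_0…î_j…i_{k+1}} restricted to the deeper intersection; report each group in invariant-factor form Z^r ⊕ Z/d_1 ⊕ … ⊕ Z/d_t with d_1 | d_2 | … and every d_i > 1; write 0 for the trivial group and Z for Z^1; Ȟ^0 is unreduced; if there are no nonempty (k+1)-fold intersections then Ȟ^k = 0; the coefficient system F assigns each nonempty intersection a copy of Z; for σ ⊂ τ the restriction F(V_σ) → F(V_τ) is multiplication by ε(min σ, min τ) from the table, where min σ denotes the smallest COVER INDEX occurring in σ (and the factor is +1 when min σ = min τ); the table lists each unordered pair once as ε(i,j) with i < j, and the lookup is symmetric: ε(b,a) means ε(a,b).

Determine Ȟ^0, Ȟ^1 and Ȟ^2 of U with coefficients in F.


intersection data:
  V1={{p},{t},{p,s},{p,t},{p,u},{q,t},{t,u},{p,t,u}} V2={{r},{u},{p,u},{q,r},{t,u},{p,t,u}} V3={{q},{q,r},{q,t}} V4={{s},{p,s}}
  V12={{p,u},{t,u},{p,t,u}} V13={{q,t}} V14={{p,s}} V23={{q,r}}
C dims 4,4; δ0: rk 3, SNF 1^3
Ȟ^0 = (4 − 3) − 0 = 1, so Ȟ^0 ≅ Z
Ȟ^1 = (4 − 0) − 3 = 1, so Ȟ^1 ≅ Z
Ȟ^2 = (0 − 0) − 0 = 0, so Ȟ^2 ≅ 0

Ȟ^0 ≅ Z; Ȟ^1 ≅ Z; Ȟ^2 ≅ 0


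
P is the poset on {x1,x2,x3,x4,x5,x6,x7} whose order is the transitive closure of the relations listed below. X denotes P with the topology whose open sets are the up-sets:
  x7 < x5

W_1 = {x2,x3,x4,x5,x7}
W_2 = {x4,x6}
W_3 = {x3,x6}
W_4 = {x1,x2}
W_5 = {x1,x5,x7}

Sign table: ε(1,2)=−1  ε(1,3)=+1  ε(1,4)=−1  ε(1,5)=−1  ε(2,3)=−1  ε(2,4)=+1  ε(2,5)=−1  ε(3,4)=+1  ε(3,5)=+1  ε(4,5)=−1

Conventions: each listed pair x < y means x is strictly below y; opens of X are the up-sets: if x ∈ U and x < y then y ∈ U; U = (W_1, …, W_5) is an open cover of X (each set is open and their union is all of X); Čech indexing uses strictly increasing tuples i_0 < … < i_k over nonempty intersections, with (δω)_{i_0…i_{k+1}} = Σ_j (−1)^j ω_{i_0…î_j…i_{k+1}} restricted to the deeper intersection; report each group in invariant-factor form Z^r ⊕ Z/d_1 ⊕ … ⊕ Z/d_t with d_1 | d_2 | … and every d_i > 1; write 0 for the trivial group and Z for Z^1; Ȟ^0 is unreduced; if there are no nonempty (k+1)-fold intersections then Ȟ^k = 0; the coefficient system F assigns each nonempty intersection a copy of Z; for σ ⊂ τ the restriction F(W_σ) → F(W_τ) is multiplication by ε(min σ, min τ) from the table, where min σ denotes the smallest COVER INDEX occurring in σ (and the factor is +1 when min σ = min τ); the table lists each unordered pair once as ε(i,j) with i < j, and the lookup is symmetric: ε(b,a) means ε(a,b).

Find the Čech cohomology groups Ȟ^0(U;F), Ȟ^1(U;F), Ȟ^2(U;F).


Ȟ^0 ≅ 0; Ȟ^1 ≅ Z ⊕ Z/2; Ȟ^2 ≅ 0

nonempty intersections:
  W12={x4} W13={x3} W14={x2} W15={x5,x7} W23={x6} W45={x1}
C dims 5,6; δ0: rk 5, SNF 1^4·2
Ȟ^0: (5−5)−0=0 ⇒ 0
Ȟ^1: (6−0)−5=1 plus torsion [2] ⇒ Z ⊕ Z/2
Ȟ^2: (0−0)−0=0 ⇒ 0


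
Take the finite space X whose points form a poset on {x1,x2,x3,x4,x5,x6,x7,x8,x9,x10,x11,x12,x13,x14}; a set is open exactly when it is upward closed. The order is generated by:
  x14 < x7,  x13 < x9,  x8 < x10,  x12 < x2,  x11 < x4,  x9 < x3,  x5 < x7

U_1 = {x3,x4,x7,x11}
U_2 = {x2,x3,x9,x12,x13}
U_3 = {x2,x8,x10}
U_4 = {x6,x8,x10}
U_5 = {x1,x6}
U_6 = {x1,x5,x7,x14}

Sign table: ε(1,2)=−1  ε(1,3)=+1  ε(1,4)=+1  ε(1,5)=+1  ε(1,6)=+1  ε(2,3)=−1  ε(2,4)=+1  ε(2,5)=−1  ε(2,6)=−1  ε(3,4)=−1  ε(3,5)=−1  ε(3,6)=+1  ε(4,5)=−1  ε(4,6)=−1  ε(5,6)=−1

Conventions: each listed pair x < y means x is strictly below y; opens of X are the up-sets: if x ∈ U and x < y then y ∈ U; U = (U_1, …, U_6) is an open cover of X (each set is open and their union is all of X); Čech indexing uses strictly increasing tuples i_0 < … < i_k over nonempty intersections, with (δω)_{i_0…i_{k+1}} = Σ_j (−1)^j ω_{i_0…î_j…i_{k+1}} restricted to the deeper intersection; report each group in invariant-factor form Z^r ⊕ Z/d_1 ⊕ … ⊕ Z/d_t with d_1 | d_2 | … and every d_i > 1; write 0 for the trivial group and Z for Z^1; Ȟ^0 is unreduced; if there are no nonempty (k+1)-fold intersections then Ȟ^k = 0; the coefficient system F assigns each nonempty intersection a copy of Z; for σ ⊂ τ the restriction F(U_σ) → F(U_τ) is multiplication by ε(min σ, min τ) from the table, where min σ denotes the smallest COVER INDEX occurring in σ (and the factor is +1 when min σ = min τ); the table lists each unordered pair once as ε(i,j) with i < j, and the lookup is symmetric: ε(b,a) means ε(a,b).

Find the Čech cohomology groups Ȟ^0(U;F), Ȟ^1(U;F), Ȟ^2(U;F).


Ȟ^0 = 0; Ȟ^1 = Z/2; Ȟ^2 = 0

cover nerve:
  U12={x3} U16={x7} U23={x2} U34={x8,x10} U45={x6} U56={x1}
C dims 6,6; δ0: rk 6, SNF 1^5·2
Ȟ^0: (6−6)−0=0 ⇒ 0
Ȟ^1: (6−0)−6=0 plus torsion [2] ⇒ Z/2
Ȟ^2: (0−0)−0=0 ⇒ 0
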